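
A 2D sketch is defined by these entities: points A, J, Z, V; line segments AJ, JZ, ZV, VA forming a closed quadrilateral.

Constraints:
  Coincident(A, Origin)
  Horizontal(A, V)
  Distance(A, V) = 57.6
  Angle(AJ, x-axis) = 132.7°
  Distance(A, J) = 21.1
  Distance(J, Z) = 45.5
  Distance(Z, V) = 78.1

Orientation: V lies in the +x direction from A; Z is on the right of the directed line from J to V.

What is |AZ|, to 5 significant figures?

33.319

Checks: |JZ| = 45.50 ✓; |ZV| = 78.10 ✓.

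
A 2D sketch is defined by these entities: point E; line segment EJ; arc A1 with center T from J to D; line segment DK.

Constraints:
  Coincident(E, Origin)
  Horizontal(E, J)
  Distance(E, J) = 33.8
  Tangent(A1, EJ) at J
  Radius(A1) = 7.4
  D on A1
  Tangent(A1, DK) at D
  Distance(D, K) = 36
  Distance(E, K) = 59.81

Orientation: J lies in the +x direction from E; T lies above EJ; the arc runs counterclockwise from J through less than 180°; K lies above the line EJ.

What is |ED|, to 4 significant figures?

41.86

E is at the origin; E and J share the same y with |EJ| = 33.8 and J on the +x side, so J = (33.80, 0.000). A1 meets EJ tangentially, so TJ is at right angles to EJ, so T = J + (0, 7.4) = (33.80, 7.400). Since TD ⟂ DK (tangency), |TK| = √(7.4² + 36.0²) = 36.75 regardless of where D sits on A1. So K lies on both circle(E, 59.81) and circle(T, 36.75); the above-EJ intersection is K = (41.14, 43.41). D is the foot of the tangent from K: D = (41.20, 7.412).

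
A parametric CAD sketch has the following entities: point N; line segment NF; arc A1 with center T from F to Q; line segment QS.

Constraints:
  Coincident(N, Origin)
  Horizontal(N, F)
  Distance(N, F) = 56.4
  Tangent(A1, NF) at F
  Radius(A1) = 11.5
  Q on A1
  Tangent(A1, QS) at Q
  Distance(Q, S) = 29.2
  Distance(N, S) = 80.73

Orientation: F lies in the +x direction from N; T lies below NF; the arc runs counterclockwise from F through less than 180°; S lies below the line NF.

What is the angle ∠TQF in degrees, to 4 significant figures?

21.06°

N is at the origin; NF is horizontal with |NF| = 56.4 and F on the +x side, so F = (56.40, 0.000). The tangent condition forces TF to be normal to NF, so T = F + (0, -11.5) = (56.40, -11.50). Since TQ ⟂ QS (tangency), |TS| = √(11.5² + 29.2²) = 31.38 regardless of where Q sits on A1. So S lies on both circle(N, 80.73) and circle(T, 31.38); the below-NF intersection is S = (70.34, -39.62). Q is the foot of the tangent from S: Q = (48.69, -20.03).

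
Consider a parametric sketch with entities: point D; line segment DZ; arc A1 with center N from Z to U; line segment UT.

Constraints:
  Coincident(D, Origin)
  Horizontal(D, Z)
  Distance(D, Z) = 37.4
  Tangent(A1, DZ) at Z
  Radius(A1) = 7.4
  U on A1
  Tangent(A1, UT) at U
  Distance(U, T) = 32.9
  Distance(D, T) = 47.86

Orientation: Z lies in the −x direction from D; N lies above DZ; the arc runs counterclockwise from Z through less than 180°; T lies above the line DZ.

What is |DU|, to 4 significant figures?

30.77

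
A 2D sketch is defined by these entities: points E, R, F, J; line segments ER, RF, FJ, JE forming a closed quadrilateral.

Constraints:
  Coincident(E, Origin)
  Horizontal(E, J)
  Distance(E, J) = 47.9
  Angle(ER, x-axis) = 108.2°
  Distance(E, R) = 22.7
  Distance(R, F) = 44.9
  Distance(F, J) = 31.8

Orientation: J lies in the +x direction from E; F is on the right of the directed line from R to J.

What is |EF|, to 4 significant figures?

24.41

E is at the origin; E and J share the same y with |EJ| = 47.9 and J in +x, so J = (47.9, 0). ER runs at 108.2° with |ER| = 22.7, so R = (-7.090, 21.56). F is determined by |RF| = 44.9 and |FJ| = 31.8 together: it lies at the intersection of circle(R, 44.9) and circle(J, 31.8). With |RJ| = 59.07, the foot of the radical line on RJ is 38.04 from R and the perpendicular offset is √(44.9² − 38.04²) = 23.85. Taking the right-of-RJ solution: F = (19.61, -14.53).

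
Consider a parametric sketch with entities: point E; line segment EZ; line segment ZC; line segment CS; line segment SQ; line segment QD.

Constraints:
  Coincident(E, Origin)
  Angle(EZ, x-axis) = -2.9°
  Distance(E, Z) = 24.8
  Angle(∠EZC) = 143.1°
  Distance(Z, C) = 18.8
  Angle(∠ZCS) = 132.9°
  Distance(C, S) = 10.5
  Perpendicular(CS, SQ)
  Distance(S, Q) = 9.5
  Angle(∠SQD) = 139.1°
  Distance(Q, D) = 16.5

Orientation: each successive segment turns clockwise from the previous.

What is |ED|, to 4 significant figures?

22.33

E is at the origin; EZ runs at -2.9° with length 24.8, so Z = (24.77, -1.255). ∠EZC = 143.1° gives ZC at -39.80° from the x-axis; with |ZC| = 18.8, C = (39.21, -13.29). ∠ZCS = 132.9° gives CS at -86.90° from the x-axis; with |CS| = 10.5, S = (39.78, -23.77). The perpendicularity gives SQ at right angles to CS, so SQ runs at -176.9°; with |SQ| = 9.5, Q = (30.29, -24.29). ∠SQD = 139.1° gives QD at 142.2° from the x-axis; with |QD| = 16.5, D = (17.26, -14.17). Then |ED| = |D − E| = 22.33.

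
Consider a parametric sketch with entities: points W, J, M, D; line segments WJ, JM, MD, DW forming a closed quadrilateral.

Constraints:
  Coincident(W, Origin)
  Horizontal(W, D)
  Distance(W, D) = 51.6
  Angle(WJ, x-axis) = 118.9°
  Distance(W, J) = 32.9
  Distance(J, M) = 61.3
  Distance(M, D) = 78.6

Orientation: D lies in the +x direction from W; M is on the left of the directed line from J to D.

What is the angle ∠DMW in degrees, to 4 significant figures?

38.39°

W is at the origin; W and D share the same y with |WD| = 51.6 and D in +x, so D = (51.6, 0). WJ runs at 118.9° with |WJ| = 32.9, so J = (-15.90, 28.80). M is determined by |JM| = 61.3 and |MD| = 78.6 together: it lies at the intersection of circle(J, 61.3) and circle(D, 78.6). With |JD| = 73.39, the foot of the radical line on JD is 20.20 from J and the perpendicular offset is √(61.3² − 20.20²) = 57.87. Taking the left-of-JD solution: M = (25.40, 74.10).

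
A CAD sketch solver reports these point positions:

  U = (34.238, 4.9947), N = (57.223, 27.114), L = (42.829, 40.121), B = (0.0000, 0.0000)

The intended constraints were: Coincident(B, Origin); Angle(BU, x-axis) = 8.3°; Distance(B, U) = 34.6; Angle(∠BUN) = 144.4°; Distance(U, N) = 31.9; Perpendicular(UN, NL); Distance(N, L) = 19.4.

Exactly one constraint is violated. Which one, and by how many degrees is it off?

Perpendicular(UN, NL) — off by 4.00°.

B = (0.00, 0.00) ✓; BU at 8.300° ✓; |BU| = 34.60 ✓; ∠BUN = 144.4° ✓; |UN| = 31.90 ✓; ∠(UN, NL) = 94.00° ✗; |NL| = 19.40 ✓.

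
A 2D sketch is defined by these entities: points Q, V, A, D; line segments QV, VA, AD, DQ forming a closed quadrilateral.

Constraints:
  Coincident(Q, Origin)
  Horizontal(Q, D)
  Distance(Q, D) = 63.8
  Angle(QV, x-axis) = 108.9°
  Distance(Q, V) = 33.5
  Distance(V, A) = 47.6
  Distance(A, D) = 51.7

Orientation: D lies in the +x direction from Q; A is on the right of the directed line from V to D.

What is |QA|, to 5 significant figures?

16.093

Checks: QV at 108.9° ✓; |VA| = 47.60 ✓; |AD| = 51.70 ✓.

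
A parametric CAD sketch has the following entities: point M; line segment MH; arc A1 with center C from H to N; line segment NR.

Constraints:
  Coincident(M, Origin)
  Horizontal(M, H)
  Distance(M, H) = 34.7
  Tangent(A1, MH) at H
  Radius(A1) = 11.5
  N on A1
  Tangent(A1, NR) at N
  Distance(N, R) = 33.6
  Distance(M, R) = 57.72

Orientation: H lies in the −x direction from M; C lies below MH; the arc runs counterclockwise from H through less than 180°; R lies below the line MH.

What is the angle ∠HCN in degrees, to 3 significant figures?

111°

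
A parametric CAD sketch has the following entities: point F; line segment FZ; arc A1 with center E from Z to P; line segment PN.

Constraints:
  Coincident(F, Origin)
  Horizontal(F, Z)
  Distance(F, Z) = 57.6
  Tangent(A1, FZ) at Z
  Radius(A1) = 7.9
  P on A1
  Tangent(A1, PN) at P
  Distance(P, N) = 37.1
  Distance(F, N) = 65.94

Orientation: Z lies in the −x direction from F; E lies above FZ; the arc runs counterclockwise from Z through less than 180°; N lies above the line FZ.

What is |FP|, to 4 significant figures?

50.29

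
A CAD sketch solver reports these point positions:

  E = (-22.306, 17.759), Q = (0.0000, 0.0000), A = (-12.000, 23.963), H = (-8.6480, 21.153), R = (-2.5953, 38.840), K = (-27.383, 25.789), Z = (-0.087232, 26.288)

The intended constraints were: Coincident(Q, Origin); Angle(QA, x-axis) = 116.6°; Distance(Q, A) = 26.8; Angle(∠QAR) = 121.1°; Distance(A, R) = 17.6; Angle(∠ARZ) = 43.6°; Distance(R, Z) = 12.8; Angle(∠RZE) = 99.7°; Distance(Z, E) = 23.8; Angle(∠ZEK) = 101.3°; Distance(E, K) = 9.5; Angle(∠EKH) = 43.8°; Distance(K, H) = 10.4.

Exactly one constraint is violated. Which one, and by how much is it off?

Distance(K, H) = 10.4 — off by 8.90.

Q = (0.00, 0.00) ✓; QA at 116.6° ✓; |QA| = 26.80 ✓; ∠QAR = 121.1° ✓; |AR| = 17.60 ✓; ∠ARZ = 43.60° ✓; |RZ| = 12.80 ✓; ∠RZE = 99.70° ✓; |ZE| = 23.80 ✓; ∠ZEK = 101.3° ✓; |EK| = 9.500 ✓; ∠EKH = 43.80° ✓; |KH| = 19.30 ✗.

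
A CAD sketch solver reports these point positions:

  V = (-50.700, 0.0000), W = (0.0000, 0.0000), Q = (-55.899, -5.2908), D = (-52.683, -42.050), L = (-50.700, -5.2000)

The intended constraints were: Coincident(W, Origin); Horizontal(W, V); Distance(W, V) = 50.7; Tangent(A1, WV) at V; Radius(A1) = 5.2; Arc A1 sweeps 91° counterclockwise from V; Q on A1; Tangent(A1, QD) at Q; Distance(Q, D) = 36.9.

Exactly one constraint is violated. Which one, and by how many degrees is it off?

Tangent(A1, QD) at Q — off by 4.00°.

W = (0.00, 0.00) ✓; W.y = 0.00, V.y = 0.00 ✓; |WV| = 50.70 ✓; ∠(LV, VW) = 90.00° ✓; |LV| = 5.200 ✓; bearing(L→Q) − bearing(L→V) = 91.00° ✓; |LQ| = 5.200 ✓; ∠(LQ, QD) = 86.00° ✗; |QD| = 36.90 ✓.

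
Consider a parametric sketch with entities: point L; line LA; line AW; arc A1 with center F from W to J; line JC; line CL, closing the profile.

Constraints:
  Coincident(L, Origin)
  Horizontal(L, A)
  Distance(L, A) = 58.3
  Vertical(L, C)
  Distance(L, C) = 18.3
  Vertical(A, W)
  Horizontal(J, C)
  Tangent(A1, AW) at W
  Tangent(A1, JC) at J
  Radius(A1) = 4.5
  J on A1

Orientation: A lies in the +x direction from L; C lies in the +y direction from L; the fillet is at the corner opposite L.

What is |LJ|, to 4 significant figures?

56.83

L is at the origin; LA is horizontal with |LA| = 58.3 and A on the +x side, so A = (58.30, 0.000). L and C share the same x with |LC| = 18.3 and C on the +y side, so C = (0.000, 18.30). The virtual corner opposite L is at (58.30, 18.30). The tangent condition forces FW to be normal to AW and tangency of A1 to JC means the radius FJ is perpendicular to JC, with radius 4.5, so the center F sits 4.5 in from both sides at F = (53.80, 13.80). That places the tangent points at W = (58.30, 13.80) on AW and J = (53.80, 18.30) on JC. Then |LJ| = |J − L| = 56.83.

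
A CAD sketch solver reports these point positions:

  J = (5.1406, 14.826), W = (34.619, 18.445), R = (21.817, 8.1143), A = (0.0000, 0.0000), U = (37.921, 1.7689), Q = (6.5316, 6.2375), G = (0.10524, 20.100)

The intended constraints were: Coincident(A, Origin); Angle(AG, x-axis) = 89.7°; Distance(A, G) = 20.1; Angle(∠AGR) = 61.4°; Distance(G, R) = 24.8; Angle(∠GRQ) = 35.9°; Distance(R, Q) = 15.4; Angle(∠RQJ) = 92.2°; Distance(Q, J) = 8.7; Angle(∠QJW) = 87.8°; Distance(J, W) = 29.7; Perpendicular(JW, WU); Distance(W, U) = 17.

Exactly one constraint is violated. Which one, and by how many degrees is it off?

Perpendicular(JW, WU) — off by 4.20°.

A = (0.00, 0.00) ✓; AG at 89.70° ✓; |AG| = 20.10 ✓; ∠AGR = 61.40° ✓; |GR| = 24.80 ✓; ∠GRQ = 35.90° ✓; |RQ| = 15.40 ✓; ∠RQJ = 92.20° ✓; |QJ| = 8.700 ✓; ∠QJW = 87.80° ✓; |JW| = 29.70 ✓; ∠(JW, WU) = 85.80° ✗; |WU| = 17.00 ✓.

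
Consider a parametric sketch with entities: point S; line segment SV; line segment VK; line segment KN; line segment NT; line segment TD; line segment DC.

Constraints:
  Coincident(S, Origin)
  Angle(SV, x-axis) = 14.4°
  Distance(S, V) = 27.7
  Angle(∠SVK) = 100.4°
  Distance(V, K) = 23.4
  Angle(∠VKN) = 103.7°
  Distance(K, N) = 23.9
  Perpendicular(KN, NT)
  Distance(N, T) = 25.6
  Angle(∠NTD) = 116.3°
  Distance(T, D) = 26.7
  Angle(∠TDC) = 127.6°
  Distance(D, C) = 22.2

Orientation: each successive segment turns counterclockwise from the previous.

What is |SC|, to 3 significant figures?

40.2

S is at the origin; SV runs at 14.4° with length 27.7, so V = (26.8, 6.89). ∠SVK = 100.4° gives VK at 94.0° from the x-axis; with |VK| = 23.4, K = (25.2, 30.2). ∠VKN = 103.7° gives KN at 170° from the x-axis; with |KN| = 23.9, N = (1.64, 34.3). KN is perpendicular to NT, so NT runs at -99.7°; with |NT| = 25.6, T = (-2.67, 9.02). ∠NTD = 116.3° gives TD at -36.0° from the x-axis; with |TD| = 26.7, D = (18.9, -6.67). ∠TDC = 127.6° gives DC at 16.4° from the x-axis; with |DC| = 22.2, C = (40.2, -0.401). Then |SC| = |C − S| = 40.2.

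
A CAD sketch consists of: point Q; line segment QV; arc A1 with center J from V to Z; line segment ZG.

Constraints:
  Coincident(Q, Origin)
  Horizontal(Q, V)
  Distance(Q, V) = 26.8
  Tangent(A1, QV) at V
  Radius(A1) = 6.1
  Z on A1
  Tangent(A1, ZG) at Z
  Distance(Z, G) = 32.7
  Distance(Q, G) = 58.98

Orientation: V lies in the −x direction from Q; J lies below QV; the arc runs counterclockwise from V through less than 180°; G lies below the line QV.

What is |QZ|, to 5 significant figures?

31.639

Checks: |JZ| = 6.100 ✓; ∠(JZ, ZG) = 90.00° ✓; |ZG| = 32.70 ✓; |QG| = 58.98 ✓.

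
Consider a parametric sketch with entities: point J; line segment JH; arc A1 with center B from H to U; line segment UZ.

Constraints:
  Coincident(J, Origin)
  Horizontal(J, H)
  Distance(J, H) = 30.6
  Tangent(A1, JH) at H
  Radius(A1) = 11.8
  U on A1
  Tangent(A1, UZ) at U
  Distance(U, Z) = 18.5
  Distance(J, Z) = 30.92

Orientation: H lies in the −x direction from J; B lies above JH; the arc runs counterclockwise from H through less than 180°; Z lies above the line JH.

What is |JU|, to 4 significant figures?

21.17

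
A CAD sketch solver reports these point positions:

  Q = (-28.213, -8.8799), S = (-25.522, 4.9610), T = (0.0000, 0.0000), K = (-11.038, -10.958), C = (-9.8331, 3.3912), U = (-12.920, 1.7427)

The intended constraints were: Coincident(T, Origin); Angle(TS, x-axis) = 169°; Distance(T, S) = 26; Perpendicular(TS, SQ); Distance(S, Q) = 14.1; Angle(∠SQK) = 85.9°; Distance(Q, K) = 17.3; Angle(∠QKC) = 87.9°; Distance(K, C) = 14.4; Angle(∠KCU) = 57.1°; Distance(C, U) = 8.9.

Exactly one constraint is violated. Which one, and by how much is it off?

Distance(C, U) = 8.9 — off by 5.40.

T = (0.00, 0.00) ✓; TS at 169.0° ✓; |TS| = 26.00 ✓; ∠(TS, SQ) = 90.00° ✓; |SQ| = 14.10 ✓; ∠SQK = 85.90° ✓; |QK| = 17.30 ✓; ∠QKC = 87.90° ✓; |KC| = 14.40 ✓; ∠KCU = 57.10° ✓; |CU| = 3.500 ✗.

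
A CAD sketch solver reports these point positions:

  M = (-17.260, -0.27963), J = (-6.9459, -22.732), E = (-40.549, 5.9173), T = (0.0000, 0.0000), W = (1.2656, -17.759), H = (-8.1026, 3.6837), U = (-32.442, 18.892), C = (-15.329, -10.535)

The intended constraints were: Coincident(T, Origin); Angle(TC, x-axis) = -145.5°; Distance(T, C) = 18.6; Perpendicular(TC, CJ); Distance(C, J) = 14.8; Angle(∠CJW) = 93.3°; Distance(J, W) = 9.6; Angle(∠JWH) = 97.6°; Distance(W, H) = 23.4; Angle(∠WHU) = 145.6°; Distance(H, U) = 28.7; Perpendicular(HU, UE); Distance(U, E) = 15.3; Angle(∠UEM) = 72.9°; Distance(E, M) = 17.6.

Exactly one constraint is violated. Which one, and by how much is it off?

Distance(E, M) = 17.6 — off by 6.50.

T = (0.00, 0.00) ✓; TC at -145.5° ✓; |TC| = 18.60 ✓; ∠(TC, CJ) = 90.00° ✓; |CJ| = 14.80 ✓; ∠CJW = 93.30° ✓; |JW| = 9.600 ✓; ∠JWH = 97.60° ✓; |WH| = 23.40 ✓; ∠WHU = 145.6° ✓; |HU| = 28.70 ✓; ∠(HU, UE) = 90.00° ✓; |UE| = 15.30 ✓; ∠UEM = 72.90° ✓; |EM| = 24.10 ✗.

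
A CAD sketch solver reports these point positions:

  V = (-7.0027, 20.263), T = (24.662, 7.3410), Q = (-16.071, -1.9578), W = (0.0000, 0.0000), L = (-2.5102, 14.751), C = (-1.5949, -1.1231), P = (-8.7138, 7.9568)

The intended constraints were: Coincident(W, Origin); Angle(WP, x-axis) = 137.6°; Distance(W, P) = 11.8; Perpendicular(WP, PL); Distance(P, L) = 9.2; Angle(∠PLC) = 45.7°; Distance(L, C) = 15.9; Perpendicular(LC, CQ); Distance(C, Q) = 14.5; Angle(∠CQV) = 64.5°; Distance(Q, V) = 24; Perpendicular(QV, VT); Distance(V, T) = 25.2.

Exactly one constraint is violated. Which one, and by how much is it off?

Distance(V, T) = 25.2 — off by 9.00.

W = (0.00, 0.00) ✓; WP at 137.6° ✓; |WP| = 11.80 ✓; ∠(WP, PL) = 90.00° ✓; |PL| = 9.200 ✓; ∠PLC = 45.70° ✓; |LC| = 15.90 ✓; ∠(LC, CQ) = 90.00° ✓; |CQ| = 14.50 ✓; ∠CQV = 64.50° ✓; |QV| = 24.00 ✓; ∠(QV, VT) = 90.00° ✓; |VT| = 34.20 ✗.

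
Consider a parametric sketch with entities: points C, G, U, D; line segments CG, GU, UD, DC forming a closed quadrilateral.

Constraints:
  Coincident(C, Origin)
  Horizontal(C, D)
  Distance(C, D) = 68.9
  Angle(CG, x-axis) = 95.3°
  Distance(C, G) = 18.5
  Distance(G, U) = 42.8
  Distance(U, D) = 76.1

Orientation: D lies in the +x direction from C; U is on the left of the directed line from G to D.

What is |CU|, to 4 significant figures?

59.24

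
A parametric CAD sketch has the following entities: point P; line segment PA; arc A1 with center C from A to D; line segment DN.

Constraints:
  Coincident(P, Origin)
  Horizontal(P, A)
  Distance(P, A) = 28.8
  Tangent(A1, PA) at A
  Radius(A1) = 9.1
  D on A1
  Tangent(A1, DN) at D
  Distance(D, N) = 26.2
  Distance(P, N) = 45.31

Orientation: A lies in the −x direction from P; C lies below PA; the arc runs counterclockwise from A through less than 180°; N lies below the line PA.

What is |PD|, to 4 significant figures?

39.26

P is at the origin; P and A share the same y with |PA| = 28.8 and A on the −x side, so A = (-28.80, 0.000). The tangent condition forces CA to be normal to PA, so C = A + (0, -9.1) = (-28.80, -9.100). Since CD ⟂ DN (tangency), |CN| = √(9.1² + 26.2²) = 27.74 regardless of where D sits on A1. So N lies on both circle(P, 45.31) and circle(C, 27.74); the below-PA intersection is N = (-26.52, -36.74). D is the foot of the tangent from N: D = (-37.12, -12.78).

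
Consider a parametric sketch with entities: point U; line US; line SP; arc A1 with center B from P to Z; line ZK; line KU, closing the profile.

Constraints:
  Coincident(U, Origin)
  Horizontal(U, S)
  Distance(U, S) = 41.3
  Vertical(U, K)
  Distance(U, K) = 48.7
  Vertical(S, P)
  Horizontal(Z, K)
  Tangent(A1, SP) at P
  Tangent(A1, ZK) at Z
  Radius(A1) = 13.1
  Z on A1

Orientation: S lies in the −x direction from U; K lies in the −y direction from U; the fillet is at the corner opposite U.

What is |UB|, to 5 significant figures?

45.416

U is at the origin; US is horizontal with |US| = 41.3 and S on the −x side, so S = (-41.300, 0.0000). U and K share the same x with |UK| = 48.7 and K on the −y side, so K = (0.0000, -48.700). The virtual corner opposite U is at (-41.300, -48.700). The tangent condition forces BP to be normal to SP and tangency of A1 to ZK means the radius BZ is perpendicular to ZK, with radius 13.1, so the center B sits 13.1 in from both sides at B = (-28.200, -35.600). Then |UB| = |B − U| = 45.416.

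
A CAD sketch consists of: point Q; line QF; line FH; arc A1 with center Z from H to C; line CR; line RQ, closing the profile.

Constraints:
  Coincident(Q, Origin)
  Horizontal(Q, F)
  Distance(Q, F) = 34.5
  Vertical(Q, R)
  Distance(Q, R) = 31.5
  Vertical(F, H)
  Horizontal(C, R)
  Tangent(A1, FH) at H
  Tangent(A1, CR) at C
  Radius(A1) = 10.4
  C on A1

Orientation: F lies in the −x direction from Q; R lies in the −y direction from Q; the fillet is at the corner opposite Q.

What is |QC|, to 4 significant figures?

39.66

Q is at the origin; QF is horizontal with |QF| = 34.5 and F on the −x side, so F = (-34.50, 0.000). QR is vertical with |QR| = 31.5 and R on the −y side, so R = (0.000, -31.50). The virtual corner opposite Q is at (-34.50, -31.50). Tangency of A1 to FH means the radius ZH is perpendicular to FH and tangency of A1 to CR means the radius ZC is perpendicular to CR, with radius 10.4, so the center Z sits 10.4 in from both sides at Z = (-24.10, -21.10). That places the tangent points at H = (-34.50, -21.10) on FH and C = (-24.10, -31.50) on CR. Then |QC| = |C − Q| = 39.66.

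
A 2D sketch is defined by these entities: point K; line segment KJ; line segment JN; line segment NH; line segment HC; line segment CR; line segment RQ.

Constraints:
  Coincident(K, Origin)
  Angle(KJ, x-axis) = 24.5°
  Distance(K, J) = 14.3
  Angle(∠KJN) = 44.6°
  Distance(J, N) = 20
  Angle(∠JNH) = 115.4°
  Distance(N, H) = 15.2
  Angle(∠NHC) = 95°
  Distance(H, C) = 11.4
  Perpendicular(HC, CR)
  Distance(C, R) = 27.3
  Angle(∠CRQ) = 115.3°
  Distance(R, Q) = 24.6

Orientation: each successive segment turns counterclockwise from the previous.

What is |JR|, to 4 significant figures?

4.963

∠NHC = 95.0° gives HC at -50.50° from the x-axis; with |HC| = 11.4, C = (-9.360, -6.647). HC ⟂ CR, so CR runs at 39.50°; with |CR| = 27.3, R = (11.71, 10.72). Then |JR| = |R − J| = 4.963.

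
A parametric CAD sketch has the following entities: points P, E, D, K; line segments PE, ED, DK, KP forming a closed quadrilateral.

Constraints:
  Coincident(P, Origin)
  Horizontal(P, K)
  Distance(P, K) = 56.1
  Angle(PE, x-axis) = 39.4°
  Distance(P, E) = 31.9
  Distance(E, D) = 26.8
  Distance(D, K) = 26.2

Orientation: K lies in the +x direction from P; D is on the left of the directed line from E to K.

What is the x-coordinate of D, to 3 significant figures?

50.9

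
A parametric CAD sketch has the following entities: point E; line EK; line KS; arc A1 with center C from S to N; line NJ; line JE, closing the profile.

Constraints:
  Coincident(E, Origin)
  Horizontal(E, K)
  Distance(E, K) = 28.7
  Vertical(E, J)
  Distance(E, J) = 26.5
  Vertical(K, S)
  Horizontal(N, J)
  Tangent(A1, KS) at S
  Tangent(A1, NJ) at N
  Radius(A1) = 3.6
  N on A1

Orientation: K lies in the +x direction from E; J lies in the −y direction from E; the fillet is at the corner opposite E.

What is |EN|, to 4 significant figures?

36.50

E is at the origin; E and K share the same y with |EK| = 28.7 and K on the +x side, so K = (28.70, 0.000). EJ is vertical with |EJ| = 26.5 and J on the −y side, so J = (0.000, -26.50). The virtual corner opposite E is at (28.70, -26.50). Tangency of A1 to KS means the radius CS is perpendicular to KS and A1 meets NJ tangentially, so CN is at right angles to NJ, with radius 3.6, so the center C sits 3.6 in from both sides at C = (25.10, -22.90). That places the tangent points at S = (28.70, -22.90) on KS and N = (25.10, -26.50) on NJ. Then |EN| = |N − E| = 36.50.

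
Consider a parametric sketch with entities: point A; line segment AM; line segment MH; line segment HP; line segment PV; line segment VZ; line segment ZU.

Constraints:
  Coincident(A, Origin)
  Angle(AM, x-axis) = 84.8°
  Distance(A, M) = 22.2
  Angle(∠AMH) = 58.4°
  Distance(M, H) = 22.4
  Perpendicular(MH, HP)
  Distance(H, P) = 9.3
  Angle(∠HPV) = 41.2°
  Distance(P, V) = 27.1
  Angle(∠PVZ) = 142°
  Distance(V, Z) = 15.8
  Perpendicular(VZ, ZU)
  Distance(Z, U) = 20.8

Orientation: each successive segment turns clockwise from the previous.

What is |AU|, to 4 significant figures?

48.65

∠PVZ = 142.0° gives VZ at 56.40° from the x-axis; with |VZ| = 15.8, Z = (21.04, 41.42). The perpendicularity gives ZU at right angles to VZ, so ZU runs at -33.60°; with |ZU| = 20.8, U = (38.37, 29.91). Then |AU| = |U − A| = 48.65.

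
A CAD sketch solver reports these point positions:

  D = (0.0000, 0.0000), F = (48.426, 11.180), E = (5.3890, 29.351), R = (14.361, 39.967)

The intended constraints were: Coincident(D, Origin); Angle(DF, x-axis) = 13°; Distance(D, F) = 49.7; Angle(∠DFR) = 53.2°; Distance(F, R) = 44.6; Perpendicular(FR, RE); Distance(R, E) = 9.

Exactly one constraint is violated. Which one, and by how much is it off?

Distance(R, E) = 9 — off by 4.90.

D = (0.00, 0.00) ✓; DF at 13.00° ✓; |DF| = 49.70 ✓; ∠DFR = 53.20° ✓; |FR| = 44.60 ✓; ∠(FR, RE) = 90.00° ✓; |RE| = 13.90 ✗.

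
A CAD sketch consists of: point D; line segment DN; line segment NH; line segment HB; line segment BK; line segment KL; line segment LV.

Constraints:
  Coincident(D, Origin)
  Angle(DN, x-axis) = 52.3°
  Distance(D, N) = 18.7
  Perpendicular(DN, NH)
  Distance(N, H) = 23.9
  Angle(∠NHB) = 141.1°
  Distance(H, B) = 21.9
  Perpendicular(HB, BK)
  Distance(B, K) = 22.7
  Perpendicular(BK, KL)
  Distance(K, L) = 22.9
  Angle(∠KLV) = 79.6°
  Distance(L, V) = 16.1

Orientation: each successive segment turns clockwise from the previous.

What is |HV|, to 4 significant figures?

7.124

The perpendicularity gives KL at right angles to BK, so KL runs at 103.4°; with |KL| = 22.9, L = (8.032, -4.108). ∠KLV = 79.6° gives LV at 3.000° from the x-axis; with |LV| = 16.1, V = (24.11, -3.265). Then |HV| = |V − H| = 7.124.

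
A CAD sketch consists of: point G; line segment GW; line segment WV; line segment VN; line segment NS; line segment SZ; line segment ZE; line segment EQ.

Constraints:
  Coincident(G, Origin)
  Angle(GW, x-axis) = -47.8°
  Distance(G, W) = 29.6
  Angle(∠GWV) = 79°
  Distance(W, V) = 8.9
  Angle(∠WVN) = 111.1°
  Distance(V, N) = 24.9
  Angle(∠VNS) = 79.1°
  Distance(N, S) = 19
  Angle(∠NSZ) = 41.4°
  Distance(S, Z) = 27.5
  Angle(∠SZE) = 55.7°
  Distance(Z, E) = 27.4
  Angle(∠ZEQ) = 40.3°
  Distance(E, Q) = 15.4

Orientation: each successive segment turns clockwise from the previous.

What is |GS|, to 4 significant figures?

6.935

G is at the origin; GW runs at -47.8° with length 29.6, so W = (19.88, -21.93). ∠GWV = 79.0° gives WV at -148.8° from the x-axis; with |WV| = 8.9, V = (12.27, -26.54). ∠WVN = 111.1° gives VN at 142.3° from the x-axis; with |VN| = 24.9, N = (-7.431, -11.31). ∠VNS = 79.1° gives NS at 41.40° from the x-axis; with |NS| = 19.0, S = (6.821, 1.254). Then |GS| = |S − G| = 6.935.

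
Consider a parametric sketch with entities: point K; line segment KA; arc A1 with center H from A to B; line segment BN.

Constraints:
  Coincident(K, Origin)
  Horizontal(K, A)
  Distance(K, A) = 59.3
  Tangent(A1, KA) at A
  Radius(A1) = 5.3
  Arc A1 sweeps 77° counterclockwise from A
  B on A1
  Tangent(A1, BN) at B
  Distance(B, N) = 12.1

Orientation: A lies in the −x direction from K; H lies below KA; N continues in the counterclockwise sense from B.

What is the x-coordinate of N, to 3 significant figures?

-67.2

On A1, A sits at bearing 90° from H; a 77° counterclockwise sweep puts B at bearing 167°, so B = H + 5.3·(cos 167°, sin 167°) = (-64.5, -4.11). Since A1 is tangent to BN there, HB ⟂ BN, so BN runs along (−sin 167°, cos 167°); with |BN| = 12.1, N = (-67.2, -15.9). So N.x = -67.2.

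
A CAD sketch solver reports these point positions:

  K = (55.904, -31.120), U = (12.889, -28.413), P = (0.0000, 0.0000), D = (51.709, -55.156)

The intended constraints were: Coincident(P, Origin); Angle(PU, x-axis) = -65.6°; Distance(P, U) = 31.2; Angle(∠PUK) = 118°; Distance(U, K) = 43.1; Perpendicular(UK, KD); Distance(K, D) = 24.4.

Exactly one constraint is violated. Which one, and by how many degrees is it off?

Perpendicular(UK, KD) — off by 6.30°.

P = (0.00, 0.00) ✓; PU at -65.60° ✓; |PU| = 31.20 ✓; ∠PUK = 118.0° ✓; |UK| = 43.10 ✓; ∠(UK, KD) = 96.30° ✗; |KD| = 24.40 ✓.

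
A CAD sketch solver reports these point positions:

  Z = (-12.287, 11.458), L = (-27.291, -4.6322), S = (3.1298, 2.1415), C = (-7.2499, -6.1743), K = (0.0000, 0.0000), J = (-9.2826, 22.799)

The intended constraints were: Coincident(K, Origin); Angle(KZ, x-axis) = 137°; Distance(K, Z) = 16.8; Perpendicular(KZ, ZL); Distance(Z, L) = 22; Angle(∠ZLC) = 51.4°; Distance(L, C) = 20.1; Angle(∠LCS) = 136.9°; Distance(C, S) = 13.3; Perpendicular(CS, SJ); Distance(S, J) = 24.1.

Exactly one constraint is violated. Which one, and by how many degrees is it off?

Perpendicular(CS, SJ) — off by 7.70°.

K = (0.00, 0.00) ✓; KZ at 137.0° ✓; |KZ| = 16.80 ✓; ∠(KZ, ZL) = 90.00° ✓; |ZL| = 22.00 ✓; ∠ZLC = 51.40° ✓; |LC| = 20.10 ✓; ∠LCS = 136.9° ✓; |CS| = 13.30 ✓; ∠(CS, SJ) = 82.30° ✗; |SJ| = 24.10 ✓.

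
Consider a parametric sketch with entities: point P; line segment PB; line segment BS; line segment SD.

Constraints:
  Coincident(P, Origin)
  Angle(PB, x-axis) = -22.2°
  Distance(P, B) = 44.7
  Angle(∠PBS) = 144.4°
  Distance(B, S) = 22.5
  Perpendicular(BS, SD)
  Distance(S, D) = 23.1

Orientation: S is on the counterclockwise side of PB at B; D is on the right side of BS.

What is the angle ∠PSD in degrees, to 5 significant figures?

113.85°

P is at the origin; PB runs at -22.2° with length 44.7, so B = 44.7·(cos -22.2°, sin -22.2°) = (41.386, -16.889). ∠PBS = 144.4°, so BS runs at -22.2° + (180° − 144.4°) = 13.400° from the x-axis; with |BS| = 22.5, S = B + 22.5·(cos 13.400°, sin 13.400°) = (63.274, -11.675). BS is perpendicular to SD; with |SD| = 23.1 on the right of BS, D = S + 23.1·(0.23175, -0.97278) = (68.627, -34.146). Then cos ∠PSD = SP·SD / (|SP||SD|), giving 113.85°.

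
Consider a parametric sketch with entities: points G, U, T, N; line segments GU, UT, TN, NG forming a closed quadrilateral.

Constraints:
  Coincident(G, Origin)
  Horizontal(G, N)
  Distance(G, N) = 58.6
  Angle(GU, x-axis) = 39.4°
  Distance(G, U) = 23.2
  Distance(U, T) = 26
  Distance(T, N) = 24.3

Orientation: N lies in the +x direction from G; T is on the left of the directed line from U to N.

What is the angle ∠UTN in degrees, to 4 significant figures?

118.6°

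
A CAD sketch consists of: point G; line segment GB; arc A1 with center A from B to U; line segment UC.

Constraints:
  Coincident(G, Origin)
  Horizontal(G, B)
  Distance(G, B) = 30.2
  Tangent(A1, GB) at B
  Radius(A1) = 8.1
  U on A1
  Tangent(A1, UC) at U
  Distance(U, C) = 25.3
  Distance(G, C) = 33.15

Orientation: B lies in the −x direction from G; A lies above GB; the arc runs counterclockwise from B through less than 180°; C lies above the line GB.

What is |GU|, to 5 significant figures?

23.181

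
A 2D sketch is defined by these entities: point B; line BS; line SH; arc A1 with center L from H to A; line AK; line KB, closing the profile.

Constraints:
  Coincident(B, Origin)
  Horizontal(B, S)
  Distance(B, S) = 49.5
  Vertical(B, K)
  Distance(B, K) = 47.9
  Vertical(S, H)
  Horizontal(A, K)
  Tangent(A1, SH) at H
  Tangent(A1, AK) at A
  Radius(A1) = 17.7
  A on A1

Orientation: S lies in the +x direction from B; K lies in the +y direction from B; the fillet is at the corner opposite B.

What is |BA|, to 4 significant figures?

57.49

B is at the origin; B and S share the same y with |BS| = 49.5 and S on the +x side, so S = (49.50, 0.000). B and K share the same x with |BK| = 47.9 and K on the +y side, so K = (0.000, 47.90). The virtual corner opposite B is at (49.50, 47.90). Since A1 is tangent to SH there, LH ⟂ SH and the tangent condition forces LA to be normal to AK, with radius 17.7, so the center L sits 17.7 in from both sides at L = (31.80, 30.20). That places the tangent points at H = (49.50, 30.20) on SH and A = (31.80, 47.90) on AK. Then |BA| = |A − B| = 57.49.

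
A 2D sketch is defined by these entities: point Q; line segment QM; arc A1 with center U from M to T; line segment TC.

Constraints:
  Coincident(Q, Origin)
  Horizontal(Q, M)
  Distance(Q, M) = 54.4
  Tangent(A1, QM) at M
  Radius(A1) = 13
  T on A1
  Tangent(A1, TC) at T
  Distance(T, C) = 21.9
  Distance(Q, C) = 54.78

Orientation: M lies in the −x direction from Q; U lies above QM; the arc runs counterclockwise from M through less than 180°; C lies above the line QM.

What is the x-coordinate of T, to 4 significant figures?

-41.40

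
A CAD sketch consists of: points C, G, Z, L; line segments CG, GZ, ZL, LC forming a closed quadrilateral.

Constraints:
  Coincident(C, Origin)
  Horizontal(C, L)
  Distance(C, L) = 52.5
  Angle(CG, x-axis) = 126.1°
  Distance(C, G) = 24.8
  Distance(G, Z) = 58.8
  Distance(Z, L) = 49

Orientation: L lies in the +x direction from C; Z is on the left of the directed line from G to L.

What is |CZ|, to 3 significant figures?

60.1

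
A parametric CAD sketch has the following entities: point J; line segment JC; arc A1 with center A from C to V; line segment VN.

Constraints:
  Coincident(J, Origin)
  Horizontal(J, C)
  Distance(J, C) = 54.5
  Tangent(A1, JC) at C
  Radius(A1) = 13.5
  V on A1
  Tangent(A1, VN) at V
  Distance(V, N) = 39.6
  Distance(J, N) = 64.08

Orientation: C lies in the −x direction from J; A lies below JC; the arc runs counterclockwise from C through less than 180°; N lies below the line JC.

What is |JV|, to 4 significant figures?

68.31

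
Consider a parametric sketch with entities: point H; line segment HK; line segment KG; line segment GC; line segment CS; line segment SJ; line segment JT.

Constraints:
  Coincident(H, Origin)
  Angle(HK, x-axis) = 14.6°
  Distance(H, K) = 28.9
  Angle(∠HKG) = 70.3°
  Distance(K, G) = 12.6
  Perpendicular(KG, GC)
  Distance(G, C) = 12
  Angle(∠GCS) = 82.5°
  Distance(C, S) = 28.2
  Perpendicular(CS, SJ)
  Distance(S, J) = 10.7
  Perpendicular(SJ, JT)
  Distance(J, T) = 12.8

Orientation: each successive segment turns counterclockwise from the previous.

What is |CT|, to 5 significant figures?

18.752

H is at the origin; HK runs at 14.6° with length 28.9, so K = (27.967, 7.2848). ∠HKG = 70.3° gives KG at 124.30° from the x-axis; with |KG| = 12.6, G = (20.866, 17.694). KG ⟂ GC, so GC runs at -145.70°; with |GC| = 12.0, C = (10.953, 10.931). ∠GCS = 82.5° gives CS at -48.200° from the x-axis; with |CS| = 28.2, S = (29.749, -10.091). CS is perpendicular to SJ, so SJ runs at 41.800°; with |SJ| = 10.7, J = (37.726, -2.9592). SJ ⟂ JT, so JT runs at 131.80°; with |JT| = 12.8, T = (29.194, 6.5829). Then |CT| = |T − C| = 18.752.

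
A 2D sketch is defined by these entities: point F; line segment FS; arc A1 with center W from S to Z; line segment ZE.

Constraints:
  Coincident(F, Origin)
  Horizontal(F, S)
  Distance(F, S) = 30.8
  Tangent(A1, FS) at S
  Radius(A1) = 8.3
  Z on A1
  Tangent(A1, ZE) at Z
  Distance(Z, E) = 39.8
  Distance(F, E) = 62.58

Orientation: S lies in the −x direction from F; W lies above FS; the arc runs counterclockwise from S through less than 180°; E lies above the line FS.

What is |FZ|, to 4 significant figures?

26.15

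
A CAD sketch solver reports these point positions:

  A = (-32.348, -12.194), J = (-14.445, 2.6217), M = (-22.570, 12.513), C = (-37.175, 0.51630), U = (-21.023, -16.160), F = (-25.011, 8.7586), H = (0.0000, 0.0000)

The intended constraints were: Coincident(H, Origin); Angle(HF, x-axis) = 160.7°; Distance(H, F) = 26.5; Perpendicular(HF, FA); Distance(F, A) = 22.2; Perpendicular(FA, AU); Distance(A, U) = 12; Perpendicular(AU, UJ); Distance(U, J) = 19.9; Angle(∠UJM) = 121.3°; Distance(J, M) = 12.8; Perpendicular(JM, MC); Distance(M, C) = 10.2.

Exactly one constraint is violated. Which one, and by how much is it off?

Distance(M, C) = 10.2 — off by 8.70.

H = (0.00, 0.00) ✓; HF at 160.7° ✓; |HF| = 26.50 ✓; ∠(HF, FA) = 90.00° ✓; |FA| = 22.20 ✓; ∠(FA, AU) = 90.00° ✓; |AU| = 12.00 ✓; ∠(AU, UJ) = 90.00° ✓; |UJ| = 19.90 ✓; ∠UJM = 121.3° ✓; |JM| = 12.80 ✓; ∠(JM, MC) = 90.00° ✓; |MC| = 18.90 ✗.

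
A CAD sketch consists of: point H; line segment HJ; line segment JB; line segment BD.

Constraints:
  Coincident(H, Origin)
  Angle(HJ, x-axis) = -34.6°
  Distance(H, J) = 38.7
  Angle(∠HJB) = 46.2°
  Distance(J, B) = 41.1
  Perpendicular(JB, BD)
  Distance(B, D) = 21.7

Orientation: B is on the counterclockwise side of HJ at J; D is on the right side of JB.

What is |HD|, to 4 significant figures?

51.66

∠HJB = 46.2°, so JB runs at -34.6° + (180° − 46.2°) = 99.20° from the x-axis; with |JB| = 41.1, B = J + 41.1·(cos 99.20°, sin 99.20°) = (25.28, 18.60). JB ⟂ BD; with |BD| = 21.7 on the right of JB, D = B + 21.7·(0.9871, 0.1599) = (46.71, 22.07). Then |HD| = |D − H| = 51.66.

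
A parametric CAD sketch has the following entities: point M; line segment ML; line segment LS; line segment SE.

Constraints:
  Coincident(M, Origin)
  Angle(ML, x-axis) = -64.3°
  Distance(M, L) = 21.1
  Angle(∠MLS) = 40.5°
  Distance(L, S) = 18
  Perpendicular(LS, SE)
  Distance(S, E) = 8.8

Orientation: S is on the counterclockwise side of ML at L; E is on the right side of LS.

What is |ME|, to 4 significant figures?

22.59

M is at the origin; ML runs at -64.3° with length 21.1, so L = 21.1·(cos -64.3°, sin -64.3°) = (9.150, -19.01). ∠MLS = 40.5°, so LS runs at -64.3° + (180° − 40.5°) = 75.20° from the x-axis; with |LS| = 18.0, S = L + 18.0·(cos 75.20°, sin 75.20°) = (13.75, -1.610). The perpendicularity gives SE at right angles to LS; with |SE| = 8.8 on the right of LS, E = S + 8.8·(0.9668, -0.2554) = (22.26, -3.858). Then |ME| = |E − M| = 22.59.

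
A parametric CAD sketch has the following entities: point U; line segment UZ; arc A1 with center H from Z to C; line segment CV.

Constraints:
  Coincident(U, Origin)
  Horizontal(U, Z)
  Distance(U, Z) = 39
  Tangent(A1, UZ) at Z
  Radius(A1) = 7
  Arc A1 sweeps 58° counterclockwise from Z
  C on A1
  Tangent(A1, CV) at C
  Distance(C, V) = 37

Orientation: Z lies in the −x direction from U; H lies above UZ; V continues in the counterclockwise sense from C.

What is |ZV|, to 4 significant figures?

43.06

U is at the origin; UZ is horizontal with |UZ| = 39.0 and Z on the −x side, so Z = (-39.00, 0.000). Tangency of A1 to UZ means the radius HZ is perpendicular to UZ, so H = Z + (0, 7) = (-39.00, 7.000). On A1, Z sits at bearing -90° from H; a 58° counterclockwise sweep puts C at bearing -32°, so C = H + 7.0·(cos -32°, sin -32°) = (-33.06, 3.291). The tangent condition forces HC to be normal to CV, so CV runs along (−sin -32°, cos -32°); with |CV| = 37.0, V = (-13.46, 34.67). Then |ZV| = |V − Z| = 43.06.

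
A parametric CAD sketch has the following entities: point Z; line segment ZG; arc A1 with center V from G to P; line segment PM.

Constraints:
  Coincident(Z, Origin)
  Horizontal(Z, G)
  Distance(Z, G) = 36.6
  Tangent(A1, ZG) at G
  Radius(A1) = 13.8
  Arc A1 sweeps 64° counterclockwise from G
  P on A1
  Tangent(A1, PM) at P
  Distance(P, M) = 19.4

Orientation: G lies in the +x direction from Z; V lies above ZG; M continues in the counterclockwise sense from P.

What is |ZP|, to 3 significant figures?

49.6

A1 meets ZG tangentially, so VG is at right angles to ZG, so V = G + (0, 13.8) = (36.6, 13.8). On A1, G sits at bearing -90° from V; a 64° counterclockwise sweep puts P at bearing -26°, so P = V + 13.8·(cos -26°, sin -26°) = (49.0, 7.75). Then |ZP| = |P − Z| = 49.6.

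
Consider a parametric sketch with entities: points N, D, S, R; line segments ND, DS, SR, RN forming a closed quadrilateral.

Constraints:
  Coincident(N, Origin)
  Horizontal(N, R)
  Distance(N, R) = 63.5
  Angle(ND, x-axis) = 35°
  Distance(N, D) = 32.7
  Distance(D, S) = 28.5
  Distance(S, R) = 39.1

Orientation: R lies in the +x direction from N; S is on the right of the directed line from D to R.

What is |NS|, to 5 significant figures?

27.409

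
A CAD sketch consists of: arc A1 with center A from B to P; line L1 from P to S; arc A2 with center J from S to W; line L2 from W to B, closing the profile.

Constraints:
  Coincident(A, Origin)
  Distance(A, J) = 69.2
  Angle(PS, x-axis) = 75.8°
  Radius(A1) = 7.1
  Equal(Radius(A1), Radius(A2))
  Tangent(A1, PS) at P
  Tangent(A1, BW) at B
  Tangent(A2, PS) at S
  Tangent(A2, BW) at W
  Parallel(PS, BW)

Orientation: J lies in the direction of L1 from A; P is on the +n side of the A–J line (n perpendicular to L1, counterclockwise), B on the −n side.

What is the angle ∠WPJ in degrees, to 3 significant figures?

5.74°

Tangency of A1 to both parallel lines with radius 7.1 puts P and B at A ± 7.1·n: P = (-6.88, 1.74), B = (6.88, -1.74). Equal radii place S and W the same way about J: S = J + 7.1·n = (10.1, 68.8), W = J − 7.1·n = (23.9, 65.3). Then cos ∠WPJ = PW·PJ / (|PW||PJ|), giving 5.74°.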